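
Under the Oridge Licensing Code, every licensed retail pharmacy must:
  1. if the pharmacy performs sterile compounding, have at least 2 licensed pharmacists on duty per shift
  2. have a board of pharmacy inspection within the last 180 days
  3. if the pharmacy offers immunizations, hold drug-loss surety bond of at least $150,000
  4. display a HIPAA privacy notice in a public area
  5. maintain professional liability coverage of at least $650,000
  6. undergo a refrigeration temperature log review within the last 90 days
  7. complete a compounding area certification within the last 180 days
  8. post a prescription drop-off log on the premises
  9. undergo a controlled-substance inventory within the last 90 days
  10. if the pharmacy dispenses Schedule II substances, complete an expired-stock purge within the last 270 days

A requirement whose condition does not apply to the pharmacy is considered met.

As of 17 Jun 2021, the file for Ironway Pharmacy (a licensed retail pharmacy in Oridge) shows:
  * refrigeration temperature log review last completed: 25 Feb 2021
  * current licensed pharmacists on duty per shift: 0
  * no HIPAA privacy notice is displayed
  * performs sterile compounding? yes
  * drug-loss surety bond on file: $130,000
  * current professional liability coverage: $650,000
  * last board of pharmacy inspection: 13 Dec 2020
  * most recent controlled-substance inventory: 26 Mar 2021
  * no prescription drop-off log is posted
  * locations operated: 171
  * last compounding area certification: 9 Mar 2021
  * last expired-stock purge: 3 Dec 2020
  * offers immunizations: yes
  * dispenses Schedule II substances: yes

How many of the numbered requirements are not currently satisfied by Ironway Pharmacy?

1. condition 'performs sterile compounding' holds; licensed pharmacists on duty per shift 0 < 2 → not met
2. board of pharmacy inspection 186 days ago vs limit 180 → not met
3. condition 'offers immunizations' holds; drug-loss surety bond $130,000 < $150,000 → not met
4. HIPAA privacy notice absent → not met
5. professional liability coverage $650,000 ≥ $650,000 → met
6. refrigeration temperature log review 112 days ago vs limit 90 → not met
7. compounding area certification 100 days ago vs limit 180 → met
8. prescription drop-off log absent → not met
9. controlled-substance inventory 83 days ago vs limit 90 → met
10. condition 'dispenses Schedule II substances' holds; expired-stock purge 196 days ago vs limit 270 → met
Not met: 6 of 10

6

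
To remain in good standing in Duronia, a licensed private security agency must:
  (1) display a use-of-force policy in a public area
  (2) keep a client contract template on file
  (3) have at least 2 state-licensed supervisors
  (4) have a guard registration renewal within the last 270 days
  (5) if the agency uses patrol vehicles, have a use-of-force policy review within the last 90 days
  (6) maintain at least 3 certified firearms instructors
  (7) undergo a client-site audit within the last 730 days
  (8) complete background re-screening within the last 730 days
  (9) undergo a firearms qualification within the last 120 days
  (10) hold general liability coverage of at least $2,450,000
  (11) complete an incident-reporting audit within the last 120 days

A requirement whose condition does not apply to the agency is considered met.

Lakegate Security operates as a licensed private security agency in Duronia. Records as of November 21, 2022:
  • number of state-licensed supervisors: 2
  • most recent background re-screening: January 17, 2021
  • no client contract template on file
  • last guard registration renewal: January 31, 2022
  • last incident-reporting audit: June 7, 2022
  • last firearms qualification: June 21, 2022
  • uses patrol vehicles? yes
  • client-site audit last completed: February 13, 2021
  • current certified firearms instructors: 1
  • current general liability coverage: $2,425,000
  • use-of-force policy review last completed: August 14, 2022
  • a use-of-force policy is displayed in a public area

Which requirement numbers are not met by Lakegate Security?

2, 4, 5, 6, 9, 10, 11

1. use-of-force policy present → met
2. client contract template absent → not met
3. state-licensed supervisors 2 ≥ 2 → met
4. guard registration renewal 294 days ago vs limit 270 → not met
5. condition 'uses patrol vehicles' holds; use-of-force policy review 99 days ago vs limit 90 → not met
6. certified firearms instructors 1 < 3 → not met
7. client-site audit 646 days ago vs limit 730 → met
8. background re-screening 673 days ago vs limit 730 → met
9. firearms qualification 153 days ago vs limit 120 → not met
10. general liability coverage $2,425,000 < $2,450,000 → not met
11. incident-reporting audit 167 days ago vs limit 120 → not met
Not met: 2, 4, 5, 6, 9, 10, 11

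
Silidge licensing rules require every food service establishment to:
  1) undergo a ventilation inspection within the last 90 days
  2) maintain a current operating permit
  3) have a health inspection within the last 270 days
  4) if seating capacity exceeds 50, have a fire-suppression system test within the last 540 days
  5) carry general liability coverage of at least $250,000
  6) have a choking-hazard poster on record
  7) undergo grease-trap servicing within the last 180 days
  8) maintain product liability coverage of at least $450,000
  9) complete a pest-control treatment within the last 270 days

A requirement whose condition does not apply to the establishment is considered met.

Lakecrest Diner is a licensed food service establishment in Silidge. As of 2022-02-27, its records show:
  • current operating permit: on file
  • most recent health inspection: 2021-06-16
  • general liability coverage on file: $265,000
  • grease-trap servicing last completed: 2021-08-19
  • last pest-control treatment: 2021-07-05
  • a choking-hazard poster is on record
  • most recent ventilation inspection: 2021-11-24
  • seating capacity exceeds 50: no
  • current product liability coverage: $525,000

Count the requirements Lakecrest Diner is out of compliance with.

2

1. ventilation inspection 95 days ago vs limit 90 → not met
2. current operating permit present → met
3. health inspection 256 days ago vs limit 270 → met
4. condition 'seating capacity exceeds 50' does not hold → requirement n/a → met
5. general liability coverage $265,000 ≥ $250,000 → met
6. choking-hazard poster present → met
7. grease-trap servicing 192 days ago vs limit 180 → not met
8. product liability coverage $525,000 ≥ $450,000 → met
9. pest-control treatment 237 days ago vs limit 270 → met
Not met: 2 of 9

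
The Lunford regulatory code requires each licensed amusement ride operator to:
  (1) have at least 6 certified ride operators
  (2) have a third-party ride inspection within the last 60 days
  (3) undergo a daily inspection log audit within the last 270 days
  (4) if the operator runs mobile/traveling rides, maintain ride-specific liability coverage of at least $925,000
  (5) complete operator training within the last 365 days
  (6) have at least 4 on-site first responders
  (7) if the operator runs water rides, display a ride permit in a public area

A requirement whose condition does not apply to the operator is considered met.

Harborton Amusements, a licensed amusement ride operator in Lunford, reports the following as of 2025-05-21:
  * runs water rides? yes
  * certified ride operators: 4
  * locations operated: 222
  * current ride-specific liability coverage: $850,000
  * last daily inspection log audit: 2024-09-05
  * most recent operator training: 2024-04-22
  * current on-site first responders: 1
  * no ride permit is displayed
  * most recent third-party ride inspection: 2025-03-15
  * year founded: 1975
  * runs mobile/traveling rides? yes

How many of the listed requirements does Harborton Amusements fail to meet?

6

1. certified ride operators 4 < 6 → not met
2. third-party ride inspection 67 days ago vs limit 60 → not met
3. daily inspection log audit 258 days ago vs limit 270 → met
4. condition 'runs mobile/traveling rides' holds; ride-specific liability coverage $850,000 < $925,000 → not met
5. operator training 394 days ago vs limit 365 → not met
6. on-site first responders 1 < 4 → not met
7. condition 'runs water rides' holds; ride permit absent → not met
Not met: 6 of 7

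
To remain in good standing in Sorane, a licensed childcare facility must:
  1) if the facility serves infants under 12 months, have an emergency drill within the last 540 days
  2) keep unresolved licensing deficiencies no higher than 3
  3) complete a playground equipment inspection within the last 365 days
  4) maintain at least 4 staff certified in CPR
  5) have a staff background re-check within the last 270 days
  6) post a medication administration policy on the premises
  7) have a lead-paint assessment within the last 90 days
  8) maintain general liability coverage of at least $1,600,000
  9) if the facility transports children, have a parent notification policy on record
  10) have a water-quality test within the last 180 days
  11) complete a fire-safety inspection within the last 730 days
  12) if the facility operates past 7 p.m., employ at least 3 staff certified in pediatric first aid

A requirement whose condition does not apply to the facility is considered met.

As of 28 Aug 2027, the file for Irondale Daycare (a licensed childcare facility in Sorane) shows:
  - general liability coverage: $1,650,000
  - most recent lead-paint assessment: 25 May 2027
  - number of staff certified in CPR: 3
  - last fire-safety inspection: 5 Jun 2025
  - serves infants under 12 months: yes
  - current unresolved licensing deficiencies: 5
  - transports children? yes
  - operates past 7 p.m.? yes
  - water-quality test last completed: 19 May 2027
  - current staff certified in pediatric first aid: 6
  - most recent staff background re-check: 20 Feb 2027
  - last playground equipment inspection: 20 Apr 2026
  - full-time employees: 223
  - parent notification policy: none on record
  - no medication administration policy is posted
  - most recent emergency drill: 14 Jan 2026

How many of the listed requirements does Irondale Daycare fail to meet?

8

1. condition 'serves infants under 12 months' holds; emergency drill 591 days ago vs limit 540 → not met
2. unresolved licensing deficiencies 5 > 3 → not met
3. playground equipment inspection 495 days ago vs limit 365 → not met
4. staff certified in CPR 3 < 4 → not met
5. staff background re-check 189 days ago vs limit 270 → met
6. medication administration policy absent → not met
7. lead-paint assessment 95 days ago vs limit 90 → not met
8. general liability coverage $1,650,000 ≥ $1,600,000 → met
9. condition 'transports children' holds; parent notification policy absent → not met
10. water-quality test 101 days ago vs limit 180 → met
11. fire-safety inspection 814 days ago vs limit 730 → not met
12. condition 'operates past 7 p.m.' holds; staff certified in pediatric first aid 6 ≥ 3 → met
Not met: 8 of 12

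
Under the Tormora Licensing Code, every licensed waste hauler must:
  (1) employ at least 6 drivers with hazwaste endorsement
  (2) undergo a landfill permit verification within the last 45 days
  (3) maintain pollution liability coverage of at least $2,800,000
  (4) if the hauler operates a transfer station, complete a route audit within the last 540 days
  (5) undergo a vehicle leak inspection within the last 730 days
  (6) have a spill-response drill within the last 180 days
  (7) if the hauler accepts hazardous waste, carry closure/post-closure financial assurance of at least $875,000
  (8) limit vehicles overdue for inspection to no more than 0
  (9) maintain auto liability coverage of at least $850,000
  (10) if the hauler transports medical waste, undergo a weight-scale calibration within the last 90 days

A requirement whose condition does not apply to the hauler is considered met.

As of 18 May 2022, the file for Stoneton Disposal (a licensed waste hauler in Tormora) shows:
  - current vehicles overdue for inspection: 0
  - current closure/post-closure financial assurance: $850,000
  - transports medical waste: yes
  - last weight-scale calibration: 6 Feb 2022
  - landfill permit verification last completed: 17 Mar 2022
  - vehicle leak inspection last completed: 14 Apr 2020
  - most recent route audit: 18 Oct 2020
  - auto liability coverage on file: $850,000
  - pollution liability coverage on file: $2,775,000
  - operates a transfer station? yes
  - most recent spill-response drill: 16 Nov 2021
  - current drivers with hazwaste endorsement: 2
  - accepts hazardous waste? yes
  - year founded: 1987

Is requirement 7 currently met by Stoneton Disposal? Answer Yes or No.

No

7. condition 'accepts hazardous waste' holds; closure/post-closure financial assurance $850,000 < $875,000 → not met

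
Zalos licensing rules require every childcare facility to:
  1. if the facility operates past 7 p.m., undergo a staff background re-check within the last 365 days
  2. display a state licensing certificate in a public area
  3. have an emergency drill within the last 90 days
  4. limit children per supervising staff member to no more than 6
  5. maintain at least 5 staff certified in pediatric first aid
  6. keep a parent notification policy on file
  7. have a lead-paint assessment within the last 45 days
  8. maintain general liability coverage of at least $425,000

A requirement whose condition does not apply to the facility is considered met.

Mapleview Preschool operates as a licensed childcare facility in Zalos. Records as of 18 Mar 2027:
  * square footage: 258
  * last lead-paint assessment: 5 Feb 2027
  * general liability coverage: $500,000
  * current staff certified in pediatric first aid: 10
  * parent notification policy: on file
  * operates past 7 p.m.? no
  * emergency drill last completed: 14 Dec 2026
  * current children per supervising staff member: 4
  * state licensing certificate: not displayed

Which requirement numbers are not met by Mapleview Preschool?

1. condition 'operates past 7 p.m.' does not hold → requirement n/a → met
2. state licensing certificate absent → not met
3. emergency drill 94 days ago vs limit 90 → not met
4. children per supervising staff member 4 ≤ 6 → met
5. staff certified in pediatric first aid 10 ≥ 5 → met
6. parent notification policy present → met
7. lead-paint assessment 41 days ago vs limit 45 → met
8. general liability coverage $500,000 ≥ $425,000 → met
Not met: 2, 3

2, 3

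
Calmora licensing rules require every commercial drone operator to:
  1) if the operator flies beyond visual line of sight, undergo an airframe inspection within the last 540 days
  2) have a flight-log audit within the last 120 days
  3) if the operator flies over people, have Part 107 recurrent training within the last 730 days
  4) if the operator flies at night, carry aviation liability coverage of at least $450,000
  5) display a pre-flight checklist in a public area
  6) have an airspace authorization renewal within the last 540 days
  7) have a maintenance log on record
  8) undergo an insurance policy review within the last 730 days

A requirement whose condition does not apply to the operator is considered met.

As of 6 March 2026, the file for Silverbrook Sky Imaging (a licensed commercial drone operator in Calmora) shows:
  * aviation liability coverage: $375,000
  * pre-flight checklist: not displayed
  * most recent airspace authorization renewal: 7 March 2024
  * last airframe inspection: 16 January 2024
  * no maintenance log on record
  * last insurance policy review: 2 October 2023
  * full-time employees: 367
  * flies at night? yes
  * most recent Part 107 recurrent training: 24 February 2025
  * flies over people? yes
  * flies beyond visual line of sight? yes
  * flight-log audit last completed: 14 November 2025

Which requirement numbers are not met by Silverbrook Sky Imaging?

1. condition 'flies beyond visual line of sight' holds; airframe inspection 780 days ago vs limit 540 → not met
2. flight-log audit 112 days ago vs limit 120 → met
3. condition 'flies over people' holds; Part 107 recurrent training 375 days ago vs limit 730 → met
4. condition 'flies at night' holds; aviation liability coverage $375,000 < $450,000 → not met
5. pre-flight checklist absent → not met
6. airspace authorization renewal 729 days ago vs limit 540 → not met
7. maintenance log absent → not met
8. insurance policy review 886 days ago vs limit 730 → not met
Not met: 1, 4, 5, 6, 7, 8

1, 4, 5, 6, 7, 8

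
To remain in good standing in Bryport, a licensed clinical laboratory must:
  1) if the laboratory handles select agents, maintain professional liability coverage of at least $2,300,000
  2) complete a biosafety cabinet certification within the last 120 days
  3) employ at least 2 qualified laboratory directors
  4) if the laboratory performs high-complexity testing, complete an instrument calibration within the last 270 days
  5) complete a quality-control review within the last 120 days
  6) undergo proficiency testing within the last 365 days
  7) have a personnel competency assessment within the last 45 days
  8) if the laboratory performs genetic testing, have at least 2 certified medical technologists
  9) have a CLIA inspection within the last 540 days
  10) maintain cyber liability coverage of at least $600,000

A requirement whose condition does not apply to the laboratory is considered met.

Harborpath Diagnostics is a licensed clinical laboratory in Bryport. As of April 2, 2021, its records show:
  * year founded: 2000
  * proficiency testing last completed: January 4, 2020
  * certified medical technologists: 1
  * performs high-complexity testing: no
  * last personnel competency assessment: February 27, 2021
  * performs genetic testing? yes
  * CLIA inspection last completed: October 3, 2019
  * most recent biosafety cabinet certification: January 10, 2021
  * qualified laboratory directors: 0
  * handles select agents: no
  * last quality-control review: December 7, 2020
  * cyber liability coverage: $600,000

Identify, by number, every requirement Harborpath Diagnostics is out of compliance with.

3, 6, 8, 9

1. condition 'handles select agents' does not hold → requirement n/a → met
2. biosafety cabinet certification 82 days ago vs limit 120 → met
3. qualified laboratory directors 0 < 2 → not met
4. condition 'performs high-complexity testing' does not hold → requirement n/a → met
5. quality-control review 116 days ago vs limit 120 → met
6. proficiency testing 454 days ago vs limit 365 → not met
7. personnel competency assessment 34 days ago vs limit 45 → met
8. condition 'performs genetic testing' holds; certified medical technologists 1 < 2 → not met
9. CLIA inspection 547 days ago vs limit 540 → not met
10. cyber liability coverage $600,000 ≥ $600,000 → met
Not met: 3, 6, 8, 9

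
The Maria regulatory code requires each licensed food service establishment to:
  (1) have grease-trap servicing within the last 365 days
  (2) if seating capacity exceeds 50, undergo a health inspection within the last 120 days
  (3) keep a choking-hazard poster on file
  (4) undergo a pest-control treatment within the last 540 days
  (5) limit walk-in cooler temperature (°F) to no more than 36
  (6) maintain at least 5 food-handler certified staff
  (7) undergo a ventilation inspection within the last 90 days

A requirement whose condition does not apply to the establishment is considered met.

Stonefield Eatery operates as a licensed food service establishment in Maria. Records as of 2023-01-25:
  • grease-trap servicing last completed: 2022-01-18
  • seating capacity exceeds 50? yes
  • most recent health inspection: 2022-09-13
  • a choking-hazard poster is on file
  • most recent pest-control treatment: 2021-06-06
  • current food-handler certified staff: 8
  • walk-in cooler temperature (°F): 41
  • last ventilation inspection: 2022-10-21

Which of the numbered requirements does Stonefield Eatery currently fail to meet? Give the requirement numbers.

1. grease-trap servicing 372 days ago vs limit 365 → not met
2. condition 'seating capacity exceeds 50' holds; health inspection 134 days ago vs limit 120 → not met
3. choking-hazard poster present → met
4. pest-control treatment 598 days ago vs limit 540 → not met
5. walk-in cooler temperature (°F) 41 > 36 → not met
6. food-handler certified staff 8 ≥ 5 → met
7. ventilation inspection 96 days ago vs limit 90 → not met
Not met: 1, 2, 4, 5, 7

1, 2, 4, 5, 7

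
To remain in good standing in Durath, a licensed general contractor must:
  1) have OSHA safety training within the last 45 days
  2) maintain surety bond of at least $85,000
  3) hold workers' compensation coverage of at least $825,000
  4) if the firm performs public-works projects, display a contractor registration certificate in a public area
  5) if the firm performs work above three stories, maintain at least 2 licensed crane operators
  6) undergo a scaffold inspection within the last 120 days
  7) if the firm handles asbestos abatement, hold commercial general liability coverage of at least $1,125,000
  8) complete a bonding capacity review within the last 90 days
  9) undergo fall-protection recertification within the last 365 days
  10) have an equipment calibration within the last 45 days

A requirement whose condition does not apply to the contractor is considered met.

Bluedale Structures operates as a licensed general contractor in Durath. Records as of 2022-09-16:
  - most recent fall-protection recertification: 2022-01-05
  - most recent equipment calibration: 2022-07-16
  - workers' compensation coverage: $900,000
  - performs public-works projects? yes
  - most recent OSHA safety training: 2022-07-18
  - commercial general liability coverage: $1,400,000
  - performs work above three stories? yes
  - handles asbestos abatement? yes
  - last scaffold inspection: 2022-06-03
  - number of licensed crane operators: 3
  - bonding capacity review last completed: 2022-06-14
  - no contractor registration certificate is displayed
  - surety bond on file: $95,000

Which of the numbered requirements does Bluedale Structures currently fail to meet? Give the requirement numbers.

1, 4, 8, 10

1. OSHA safety training 60 days ago vs limit 45 → not met
2. surety bond $95,000 ≥ $85,000 → met
3. workers' compensation coverage $900,000 ≥ $825,000 → met
4. condition 'performs public-works projects' holds; contractor registration certificate absent → not met
5. condition 'performs work above three stories' holds; licensed crane operators 3 ≥ 2 → met
6. scaffold inspection 105 days ago vs limit 120 → met
7. condition 'handles asbestos abatement' holds; commercial general liability coverage $1,400,000 ≥ $1,125,000 → met
8. bonding capacity review 94 days ago vs limit 90 → not met
9. fall-protection recertification 254 days ago vs limit 365 → met
10. equipment calibration 62 days ago vs limit 45 → not met
Not met: 1, 4, 8, 10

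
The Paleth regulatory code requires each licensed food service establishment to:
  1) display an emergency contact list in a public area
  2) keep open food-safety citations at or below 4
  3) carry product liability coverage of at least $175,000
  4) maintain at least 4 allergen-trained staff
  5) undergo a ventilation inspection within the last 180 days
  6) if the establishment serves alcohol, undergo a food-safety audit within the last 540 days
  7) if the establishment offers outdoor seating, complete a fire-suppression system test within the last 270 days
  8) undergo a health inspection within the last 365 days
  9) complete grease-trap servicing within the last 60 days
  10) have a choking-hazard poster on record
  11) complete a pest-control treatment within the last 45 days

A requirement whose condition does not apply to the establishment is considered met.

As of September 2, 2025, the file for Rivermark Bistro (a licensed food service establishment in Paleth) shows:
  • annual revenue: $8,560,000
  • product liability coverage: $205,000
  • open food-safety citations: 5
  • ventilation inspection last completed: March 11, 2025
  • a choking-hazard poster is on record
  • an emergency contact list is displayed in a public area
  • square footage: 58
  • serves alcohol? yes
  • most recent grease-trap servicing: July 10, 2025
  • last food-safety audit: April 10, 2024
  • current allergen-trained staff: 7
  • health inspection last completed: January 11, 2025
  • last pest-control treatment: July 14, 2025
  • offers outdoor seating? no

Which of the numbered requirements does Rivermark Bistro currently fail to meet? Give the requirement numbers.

2, 11

1. emergency contact list present → met
2. open food-safety citations 5 > 4 → not met
3. product liability coverage $205,000 ≥ $175,000 → met
4. allergen-trained staff 7 ≥ 4 → met
5. ventilation inspection 175 days ago vs limit 180 → met
6. condition 'serves alcohol' holds; food-safety audit 510 days ago vs limit 540 → met
7. condition 'offers outdoor seating' does not hold → requirement n/a → met
8. health inspection 234 days ago vs limit 365 → met
9. grease-trap servicing 54 days ago vs limit 60 → met
10. choking-hazard poster present → met
11. pest-control treatment 50 days ago vs limit 45 → not met
Not met: 2, 11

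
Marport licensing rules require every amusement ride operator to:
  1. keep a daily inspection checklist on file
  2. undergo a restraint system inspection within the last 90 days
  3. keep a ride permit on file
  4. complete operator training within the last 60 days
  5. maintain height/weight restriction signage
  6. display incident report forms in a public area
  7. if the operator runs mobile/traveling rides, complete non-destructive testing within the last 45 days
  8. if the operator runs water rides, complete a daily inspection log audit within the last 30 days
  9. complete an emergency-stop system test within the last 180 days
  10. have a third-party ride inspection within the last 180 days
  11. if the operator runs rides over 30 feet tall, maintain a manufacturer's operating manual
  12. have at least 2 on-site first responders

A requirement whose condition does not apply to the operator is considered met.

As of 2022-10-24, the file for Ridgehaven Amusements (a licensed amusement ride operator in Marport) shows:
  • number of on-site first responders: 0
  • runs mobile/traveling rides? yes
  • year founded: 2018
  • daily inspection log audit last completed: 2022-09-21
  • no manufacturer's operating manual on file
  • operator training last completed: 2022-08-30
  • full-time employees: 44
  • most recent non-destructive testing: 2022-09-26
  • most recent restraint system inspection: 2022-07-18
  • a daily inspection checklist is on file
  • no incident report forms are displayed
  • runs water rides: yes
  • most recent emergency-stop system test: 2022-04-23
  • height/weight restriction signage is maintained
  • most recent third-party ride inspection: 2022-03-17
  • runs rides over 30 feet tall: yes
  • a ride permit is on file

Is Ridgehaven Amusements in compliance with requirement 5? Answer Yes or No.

Yes

5. height/weight restriction signage present → met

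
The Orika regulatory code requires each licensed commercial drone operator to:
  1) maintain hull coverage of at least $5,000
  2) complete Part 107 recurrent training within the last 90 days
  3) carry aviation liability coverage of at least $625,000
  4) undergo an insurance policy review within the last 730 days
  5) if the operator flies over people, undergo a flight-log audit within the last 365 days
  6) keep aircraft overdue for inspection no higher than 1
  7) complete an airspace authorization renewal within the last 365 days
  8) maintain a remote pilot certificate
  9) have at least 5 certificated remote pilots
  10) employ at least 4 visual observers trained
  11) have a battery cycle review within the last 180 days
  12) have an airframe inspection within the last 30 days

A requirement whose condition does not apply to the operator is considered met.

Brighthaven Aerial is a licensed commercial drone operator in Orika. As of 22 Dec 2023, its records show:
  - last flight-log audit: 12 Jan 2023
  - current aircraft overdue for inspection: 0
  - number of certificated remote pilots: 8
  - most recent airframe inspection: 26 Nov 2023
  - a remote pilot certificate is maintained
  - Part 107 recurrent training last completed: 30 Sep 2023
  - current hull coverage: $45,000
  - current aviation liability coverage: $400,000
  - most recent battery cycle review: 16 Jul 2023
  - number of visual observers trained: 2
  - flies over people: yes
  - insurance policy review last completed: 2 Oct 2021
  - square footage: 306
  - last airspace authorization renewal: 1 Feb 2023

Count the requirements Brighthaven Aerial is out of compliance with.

3

1. hull coverage $45,000 ≥ $5,000 → met
2. Part 107 recurrent training 83 days ago vs limit 90 → met
3. aviation liability coverage $400,000 < $625,000 → not met
4. insurance policy review 811 days ago vs limit 730 → not met
5. condition 'flies over people' holds; flight-log audit 344 days ago vs limit 365 → met
6. aircraft overdue for inspection 0 ≤ 1 → met
7. airspace authorization renewal 324 days ago vs limit 365 → met
8. remote pilot certificate present → met
9. certificated remote pilots 8 ≥ 5 → met
10. visual observers trained 2 < 4 → not met
11. battery cycle review 159 days ago vs limit 180 → met
12. airframe inspection 26 days ago vs limit 30 → met
Not met: 3 of 12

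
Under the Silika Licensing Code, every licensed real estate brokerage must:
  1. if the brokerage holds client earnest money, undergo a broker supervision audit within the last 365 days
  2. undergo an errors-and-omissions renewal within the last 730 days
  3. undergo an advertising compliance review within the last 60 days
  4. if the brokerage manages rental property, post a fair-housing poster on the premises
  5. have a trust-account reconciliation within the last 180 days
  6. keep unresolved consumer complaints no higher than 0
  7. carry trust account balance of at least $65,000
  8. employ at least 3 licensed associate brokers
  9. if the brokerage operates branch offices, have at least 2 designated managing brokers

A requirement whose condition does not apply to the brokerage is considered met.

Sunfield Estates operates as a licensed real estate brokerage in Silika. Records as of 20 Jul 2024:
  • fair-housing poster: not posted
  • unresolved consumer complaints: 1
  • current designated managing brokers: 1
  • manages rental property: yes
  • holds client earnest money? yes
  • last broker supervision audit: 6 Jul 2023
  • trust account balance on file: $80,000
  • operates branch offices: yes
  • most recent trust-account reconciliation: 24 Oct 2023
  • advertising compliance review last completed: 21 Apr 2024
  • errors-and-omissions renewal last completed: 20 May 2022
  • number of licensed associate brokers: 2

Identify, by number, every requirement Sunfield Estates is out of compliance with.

1, 2, 3, 4, 5, 6, 8, 9

1. condition 'holds client earnest money' holds; broker supervision audit 380 days ago vs limit 365 → not met
2. errors-and-omissions renewal 792 days ago vs limit 730 → not met
3. advertising compliance review 90 days ago vs limit 60 → not met
4. condition 'manages rental property' holds; fair-housing poster absent → not met
5. trust-account reconciliation 270 days ago vs limit 180 → not met
6. unresolved consumer complaints 1 > 0 → not met
7. trust account balance $80,000 ≥ $65,000 → met
8. licensed associate brokers 2 < 3 → not met
9. condition 'operates branch offices' holds; designated managing brokers 1 < 2 → not met
Not met: 1, 2, 3, 4, 5, 6, 8, 9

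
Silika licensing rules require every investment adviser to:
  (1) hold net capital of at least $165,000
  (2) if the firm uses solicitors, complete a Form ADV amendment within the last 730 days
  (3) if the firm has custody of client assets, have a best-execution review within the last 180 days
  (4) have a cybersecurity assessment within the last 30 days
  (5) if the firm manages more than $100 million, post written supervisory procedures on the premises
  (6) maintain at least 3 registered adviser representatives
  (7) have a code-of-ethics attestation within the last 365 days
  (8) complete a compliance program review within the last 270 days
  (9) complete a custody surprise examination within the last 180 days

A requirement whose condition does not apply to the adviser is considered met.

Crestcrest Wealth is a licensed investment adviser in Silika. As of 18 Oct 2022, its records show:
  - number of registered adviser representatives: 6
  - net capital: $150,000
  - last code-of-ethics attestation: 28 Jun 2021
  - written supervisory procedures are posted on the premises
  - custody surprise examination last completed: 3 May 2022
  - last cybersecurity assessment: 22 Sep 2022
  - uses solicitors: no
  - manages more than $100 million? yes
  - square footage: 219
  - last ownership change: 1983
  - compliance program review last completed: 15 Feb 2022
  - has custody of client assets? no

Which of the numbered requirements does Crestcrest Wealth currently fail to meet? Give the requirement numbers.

1. net capital $150,000 < $165,000 → not met
2. condition 'uses solicitors' does not hold → requirement n/a → met
3. condition 'has custody of client assets' does not hold → requirement n/a → met
4. cybersecurity assessment 26 days ago vs limit 30 → met
5. condition 'manages more than $100 million' holds; written supervisory procedures present → met
6. registered adviser representatives 6 ≥ 3 → met
7. code-of-ethics attestation 477 days ago vs limit 365 → not met
8. compliance program review 245 days ago vs limit 270 → met
9. custody surprise examination 168 days ago vs limit 180 → met
Not met: 1, 7

1, 7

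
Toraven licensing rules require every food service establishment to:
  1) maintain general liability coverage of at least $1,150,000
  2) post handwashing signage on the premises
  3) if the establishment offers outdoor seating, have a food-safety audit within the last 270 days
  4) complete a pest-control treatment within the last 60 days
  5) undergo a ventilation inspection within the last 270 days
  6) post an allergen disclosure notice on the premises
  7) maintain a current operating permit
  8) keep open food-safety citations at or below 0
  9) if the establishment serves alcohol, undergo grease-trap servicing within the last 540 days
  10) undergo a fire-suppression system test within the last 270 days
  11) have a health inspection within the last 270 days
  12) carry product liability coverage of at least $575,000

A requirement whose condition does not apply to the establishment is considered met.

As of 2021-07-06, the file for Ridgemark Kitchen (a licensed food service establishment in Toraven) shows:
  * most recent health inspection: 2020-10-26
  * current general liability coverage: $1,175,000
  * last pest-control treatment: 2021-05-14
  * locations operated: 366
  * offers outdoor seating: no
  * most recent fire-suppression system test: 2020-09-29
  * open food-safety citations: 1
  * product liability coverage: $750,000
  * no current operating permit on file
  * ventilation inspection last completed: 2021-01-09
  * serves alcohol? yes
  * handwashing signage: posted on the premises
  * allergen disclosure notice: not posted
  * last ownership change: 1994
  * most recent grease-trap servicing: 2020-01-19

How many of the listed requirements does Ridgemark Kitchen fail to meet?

4

1. general liability coverage $1,175,000 ≥ $1,150,000 → met
2. handwashing signage present → met
3. condition 'offers outdoor seating' does not hold → requirement n/a → met
4. pest-control treatment 53 days ago vs limit 60 → met
5. ventilation inspection 178 days ago vs limit 270 → met
6. allergen disclosure notice absent → not met
7. current operating permit absent → not met
8. open food-safety citations 1 > 0 → not met
9. condition 'serves alcohol' holds; grease-trap servicing 534 days ago vs limit 540 → met
10. fire-suppression system test 280 days ago vs limit 270 → not met
11. health inspection 253 days ago vs limit 270 → met
12. product liability coverage $750,000 ≥ $575,000 → met
Not met: 4 of 12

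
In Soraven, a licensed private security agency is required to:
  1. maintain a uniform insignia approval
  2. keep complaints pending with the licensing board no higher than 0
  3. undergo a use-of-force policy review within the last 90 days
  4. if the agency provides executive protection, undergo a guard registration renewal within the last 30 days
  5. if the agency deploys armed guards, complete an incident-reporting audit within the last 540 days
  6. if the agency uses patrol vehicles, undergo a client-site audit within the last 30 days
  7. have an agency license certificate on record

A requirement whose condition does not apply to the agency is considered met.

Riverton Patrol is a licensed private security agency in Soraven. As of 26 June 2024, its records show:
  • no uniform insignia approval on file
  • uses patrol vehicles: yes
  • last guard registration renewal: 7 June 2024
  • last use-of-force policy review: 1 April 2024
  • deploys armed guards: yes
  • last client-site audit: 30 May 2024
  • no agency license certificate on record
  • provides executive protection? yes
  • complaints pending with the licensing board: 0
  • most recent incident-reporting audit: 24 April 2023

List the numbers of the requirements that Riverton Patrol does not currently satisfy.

1. uniform insignia approval absent → not met
2. complaints pending with the licensing board 0 ≤ 0 → met
3. use-of-force policy review 86 days ago vs limit 90 → met
4. condition 'provides executive protection' holds; guard registration renewal 19 days ago vs limit 30 → met
5. condition 'deploys armed guards' holds; incident-reporting audit 429 days ago vs limit 540 → met
6. condition 'uses patrol vehicles' holds; client-site audit 27 days ago vs limit 30 → met
7. agency license certificate absent → not met
Not met: 1, 7

1, 7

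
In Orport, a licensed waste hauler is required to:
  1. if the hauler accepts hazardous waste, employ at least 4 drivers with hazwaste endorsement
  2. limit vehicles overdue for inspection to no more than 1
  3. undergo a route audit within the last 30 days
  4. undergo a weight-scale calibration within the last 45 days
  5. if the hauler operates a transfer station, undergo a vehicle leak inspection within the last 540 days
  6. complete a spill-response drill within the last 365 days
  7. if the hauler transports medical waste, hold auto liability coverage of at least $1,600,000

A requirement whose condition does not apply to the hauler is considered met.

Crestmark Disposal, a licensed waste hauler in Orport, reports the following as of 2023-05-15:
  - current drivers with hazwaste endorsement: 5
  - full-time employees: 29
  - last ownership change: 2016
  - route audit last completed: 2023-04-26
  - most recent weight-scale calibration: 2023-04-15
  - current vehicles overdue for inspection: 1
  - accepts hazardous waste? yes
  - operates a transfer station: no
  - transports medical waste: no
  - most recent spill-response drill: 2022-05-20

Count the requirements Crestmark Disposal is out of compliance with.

0

1. condition 'accepts hazardous waste' holds; drivers with hazwaste endorsement 5 ≥ 4 → met
2. vehicles overdue for inspection 1 ≤ 1 → met
3. route audit 19 days ago vs limit 30 → met
4. weight-scale calibration 30 days ago vs limit 45 → met
5. condition 'operates a transfer station' does not hold → requirement n/a → met
6. spill-response drill 360 days ago vs limit 365 → met
7. condition 'transports medical waste' does not hold → requirement n/a → met
Not met: 0 of 7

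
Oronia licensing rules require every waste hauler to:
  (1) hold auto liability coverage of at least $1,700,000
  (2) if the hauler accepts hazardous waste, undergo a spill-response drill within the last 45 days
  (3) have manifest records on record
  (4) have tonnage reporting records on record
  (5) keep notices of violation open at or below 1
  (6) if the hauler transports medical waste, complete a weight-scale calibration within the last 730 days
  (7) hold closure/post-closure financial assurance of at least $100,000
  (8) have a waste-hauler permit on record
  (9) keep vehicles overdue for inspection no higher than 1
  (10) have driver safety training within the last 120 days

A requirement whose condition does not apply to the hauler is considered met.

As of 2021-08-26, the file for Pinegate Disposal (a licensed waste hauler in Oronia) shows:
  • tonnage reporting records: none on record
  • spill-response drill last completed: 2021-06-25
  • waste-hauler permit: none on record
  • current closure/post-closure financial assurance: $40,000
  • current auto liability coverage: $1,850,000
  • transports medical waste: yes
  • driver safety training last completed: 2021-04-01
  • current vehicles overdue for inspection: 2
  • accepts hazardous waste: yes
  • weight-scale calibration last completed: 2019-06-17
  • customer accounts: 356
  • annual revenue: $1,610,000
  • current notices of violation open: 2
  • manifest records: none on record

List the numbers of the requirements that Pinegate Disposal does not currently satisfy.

2, 3, 4, 5, 6, 7, 8, 9, 10

1. auto liability coverage $1,850,000 ≥ $1,700,000 → met
2. condition 'accepts hazardous waste' holds; spill-response drill 62 days ago vs limit 45 → not met
3. manifest records absent → not met
4. tonnage reporting records absent → not met
5. notices of violation open 2 > 1 → not met
6. condition 'transports medical waste' holds; weight-scale calibration 801 days ago vs limit 730 → not met
7. closure/post-closure financial assurance $40,000 < $100,000 → not met
8. waste-hauler permit absent → not met
9. vehicles overdue for inspection 2 > 1 → not met
10. driver safety training 147 days ago vs limit 120 → not met
Not met: 2, 3, 4, 5, 6, 7, 8, 9, 10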